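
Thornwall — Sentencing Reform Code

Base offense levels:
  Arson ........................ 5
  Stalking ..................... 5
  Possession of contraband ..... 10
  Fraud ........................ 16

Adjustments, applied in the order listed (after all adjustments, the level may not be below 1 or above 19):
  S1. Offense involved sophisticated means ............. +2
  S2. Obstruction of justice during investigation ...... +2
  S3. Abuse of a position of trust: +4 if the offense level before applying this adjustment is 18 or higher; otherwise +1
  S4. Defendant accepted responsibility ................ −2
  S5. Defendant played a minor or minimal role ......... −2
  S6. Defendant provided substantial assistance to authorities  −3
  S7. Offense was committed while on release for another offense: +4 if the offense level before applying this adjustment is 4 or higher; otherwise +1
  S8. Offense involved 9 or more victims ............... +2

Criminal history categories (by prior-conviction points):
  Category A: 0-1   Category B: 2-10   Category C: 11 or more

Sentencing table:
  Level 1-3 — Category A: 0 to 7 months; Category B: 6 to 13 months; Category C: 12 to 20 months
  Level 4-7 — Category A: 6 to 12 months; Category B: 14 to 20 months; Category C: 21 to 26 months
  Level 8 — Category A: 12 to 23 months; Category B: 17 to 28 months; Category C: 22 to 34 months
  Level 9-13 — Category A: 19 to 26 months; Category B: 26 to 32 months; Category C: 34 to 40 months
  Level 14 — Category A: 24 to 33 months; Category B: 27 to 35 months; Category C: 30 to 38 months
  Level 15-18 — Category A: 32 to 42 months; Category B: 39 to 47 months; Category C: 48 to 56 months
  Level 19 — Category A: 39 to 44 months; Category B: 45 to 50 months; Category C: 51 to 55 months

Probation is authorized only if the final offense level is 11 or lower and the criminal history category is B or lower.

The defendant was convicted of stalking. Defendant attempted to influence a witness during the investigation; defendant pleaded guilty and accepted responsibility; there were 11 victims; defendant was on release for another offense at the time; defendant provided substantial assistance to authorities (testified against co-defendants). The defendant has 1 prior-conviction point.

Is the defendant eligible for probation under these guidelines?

Yes

Base offense level for stalking: 5.
S2 applies: 5 + 2 = 7.
S4 applies: 7 − 2 = 5.
S5 does not apply.
S6 applies: 5 − 3 = 2.
S7 applies (level before this adjustment is 2 < 4, so +1): 2 + 1 = 3.
S8 applies: 3 + 2 = 5.
Final offense level: 5.
Criminal history: 1 prior point → Category A (0-1).
Level 5 falls in the 4-7 band.
Grid: Level 4-7 × Category A = 6-12 months.
Probation check: level 5 ≤ 11 and category A ≤ B → eligible.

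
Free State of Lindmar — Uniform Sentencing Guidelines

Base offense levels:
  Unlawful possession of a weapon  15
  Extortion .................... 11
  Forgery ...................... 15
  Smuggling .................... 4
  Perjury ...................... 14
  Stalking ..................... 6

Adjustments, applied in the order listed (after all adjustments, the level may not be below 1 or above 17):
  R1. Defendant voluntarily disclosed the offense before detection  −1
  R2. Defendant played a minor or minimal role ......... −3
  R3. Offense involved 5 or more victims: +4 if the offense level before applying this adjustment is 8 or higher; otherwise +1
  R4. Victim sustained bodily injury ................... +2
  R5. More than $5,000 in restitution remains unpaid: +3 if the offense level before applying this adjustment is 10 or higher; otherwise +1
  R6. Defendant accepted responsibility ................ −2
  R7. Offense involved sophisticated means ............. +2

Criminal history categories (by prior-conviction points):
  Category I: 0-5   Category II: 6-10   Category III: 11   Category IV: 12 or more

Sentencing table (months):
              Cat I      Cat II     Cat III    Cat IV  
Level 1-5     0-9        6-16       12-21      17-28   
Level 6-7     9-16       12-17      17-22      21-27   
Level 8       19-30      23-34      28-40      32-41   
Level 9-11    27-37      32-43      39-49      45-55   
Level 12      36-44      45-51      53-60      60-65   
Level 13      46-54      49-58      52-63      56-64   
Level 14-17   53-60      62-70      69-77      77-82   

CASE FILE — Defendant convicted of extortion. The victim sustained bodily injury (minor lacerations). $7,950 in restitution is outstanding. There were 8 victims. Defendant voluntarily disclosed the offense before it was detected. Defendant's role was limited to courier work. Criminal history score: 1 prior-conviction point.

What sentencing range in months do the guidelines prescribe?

46-54 months

Base offense level for extortion: 11.
R1 applies: 11 − 1 = 10.
R2 applies: 10 − 3 = 7.
R3 applies (level before this adjustment is 7 < 8, so +1): 7 + 1 = 8.
R4 applies: 8 + 2 = 10.
R5 applies (level before this adjustment is 10 ≥ 10, so +3): 10 + 3 = 13.
R6 does not apply.
Final offense level: 13.
Criminal history: 1 prior point → Category I (0-5).
Level 13 falls in the 13 band.
Grid: Level 13 × Category I = 46-54 months.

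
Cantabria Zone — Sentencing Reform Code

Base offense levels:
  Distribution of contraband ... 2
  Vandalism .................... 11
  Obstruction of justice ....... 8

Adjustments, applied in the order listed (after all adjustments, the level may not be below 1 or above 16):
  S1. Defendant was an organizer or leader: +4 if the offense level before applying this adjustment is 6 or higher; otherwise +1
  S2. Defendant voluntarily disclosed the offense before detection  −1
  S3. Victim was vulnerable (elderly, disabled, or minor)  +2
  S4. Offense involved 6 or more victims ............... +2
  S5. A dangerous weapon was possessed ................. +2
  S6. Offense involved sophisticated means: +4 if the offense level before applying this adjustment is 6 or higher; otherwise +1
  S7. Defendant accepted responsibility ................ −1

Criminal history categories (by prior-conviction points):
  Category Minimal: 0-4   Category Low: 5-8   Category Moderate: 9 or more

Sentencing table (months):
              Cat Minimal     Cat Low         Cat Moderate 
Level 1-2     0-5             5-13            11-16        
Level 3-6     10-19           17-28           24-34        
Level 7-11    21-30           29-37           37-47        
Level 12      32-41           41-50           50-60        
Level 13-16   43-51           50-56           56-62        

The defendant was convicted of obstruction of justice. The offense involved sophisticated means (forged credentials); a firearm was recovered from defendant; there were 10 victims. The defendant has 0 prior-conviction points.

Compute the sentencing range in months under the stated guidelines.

Base offense level for obstruction of justice: 8.
S4 applies: 8 + 2 = 10.
S5 applies: 10 + 2 = 12.
S6 applies (level before this adjustment is 12 ≥ 6, so +4): 12 + 4 = 16.
S7 does not apply.
Final offense level: 16.
Criminal history: 0 prior points → Category Minimal (0-4).
Level 16 falls in the 13-16 band.
Grid: Level 13-16 × Category Minimal = 43-51 months.

43-51 months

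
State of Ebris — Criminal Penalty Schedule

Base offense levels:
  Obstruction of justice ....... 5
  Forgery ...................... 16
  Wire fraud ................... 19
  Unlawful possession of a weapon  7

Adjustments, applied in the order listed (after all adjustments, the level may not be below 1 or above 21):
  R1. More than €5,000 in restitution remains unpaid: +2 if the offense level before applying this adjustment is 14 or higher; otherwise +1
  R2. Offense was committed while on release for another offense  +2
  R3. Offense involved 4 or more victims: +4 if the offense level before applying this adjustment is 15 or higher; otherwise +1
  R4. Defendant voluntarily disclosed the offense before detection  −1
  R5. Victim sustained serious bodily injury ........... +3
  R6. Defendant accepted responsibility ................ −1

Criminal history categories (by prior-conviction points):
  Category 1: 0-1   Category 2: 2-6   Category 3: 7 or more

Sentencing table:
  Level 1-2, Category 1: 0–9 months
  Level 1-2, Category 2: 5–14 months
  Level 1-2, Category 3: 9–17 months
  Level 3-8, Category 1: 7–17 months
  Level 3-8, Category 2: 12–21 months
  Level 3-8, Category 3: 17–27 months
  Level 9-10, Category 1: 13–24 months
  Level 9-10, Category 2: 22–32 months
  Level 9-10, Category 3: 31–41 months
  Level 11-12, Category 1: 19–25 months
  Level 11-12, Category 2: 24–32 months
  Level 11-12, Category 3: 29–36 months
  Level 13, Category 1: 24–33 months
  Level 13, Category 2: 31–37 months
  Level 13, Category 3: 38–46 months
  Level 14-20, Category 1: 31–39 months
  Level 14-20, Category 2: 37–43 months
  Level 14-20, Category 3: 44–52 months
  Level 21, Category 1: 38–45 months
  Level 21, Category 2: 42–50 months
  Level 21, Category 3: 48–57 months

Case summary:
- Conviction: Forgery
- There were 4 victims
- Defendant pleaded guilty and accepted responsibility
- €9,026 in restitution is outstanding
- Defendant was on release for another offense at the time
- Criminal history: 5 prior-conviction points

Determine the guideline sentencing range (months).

42-50 months

Base offense level for forgery: 16.
R1 applies (level before this adjustment is 16 ≥ 14, so +2): 16 + 2 = 18.
R2 applies: 18 + 2 = 20.
R3 applies (level before this adjustment is 20 ≥ 15, so +4): 20 + 4 = 24.
R5 does not apply.
R6 applies: 24 − 1 = 23.
Level 23 exceeds the maximum of 21; capped at 21.
Final offense level: 21.
Criminal history: 5 prior points → Category 2 (2-6).
Level 21 falls in the 21 band.
Grid: Level 21 × Category 2 = 42-50 months.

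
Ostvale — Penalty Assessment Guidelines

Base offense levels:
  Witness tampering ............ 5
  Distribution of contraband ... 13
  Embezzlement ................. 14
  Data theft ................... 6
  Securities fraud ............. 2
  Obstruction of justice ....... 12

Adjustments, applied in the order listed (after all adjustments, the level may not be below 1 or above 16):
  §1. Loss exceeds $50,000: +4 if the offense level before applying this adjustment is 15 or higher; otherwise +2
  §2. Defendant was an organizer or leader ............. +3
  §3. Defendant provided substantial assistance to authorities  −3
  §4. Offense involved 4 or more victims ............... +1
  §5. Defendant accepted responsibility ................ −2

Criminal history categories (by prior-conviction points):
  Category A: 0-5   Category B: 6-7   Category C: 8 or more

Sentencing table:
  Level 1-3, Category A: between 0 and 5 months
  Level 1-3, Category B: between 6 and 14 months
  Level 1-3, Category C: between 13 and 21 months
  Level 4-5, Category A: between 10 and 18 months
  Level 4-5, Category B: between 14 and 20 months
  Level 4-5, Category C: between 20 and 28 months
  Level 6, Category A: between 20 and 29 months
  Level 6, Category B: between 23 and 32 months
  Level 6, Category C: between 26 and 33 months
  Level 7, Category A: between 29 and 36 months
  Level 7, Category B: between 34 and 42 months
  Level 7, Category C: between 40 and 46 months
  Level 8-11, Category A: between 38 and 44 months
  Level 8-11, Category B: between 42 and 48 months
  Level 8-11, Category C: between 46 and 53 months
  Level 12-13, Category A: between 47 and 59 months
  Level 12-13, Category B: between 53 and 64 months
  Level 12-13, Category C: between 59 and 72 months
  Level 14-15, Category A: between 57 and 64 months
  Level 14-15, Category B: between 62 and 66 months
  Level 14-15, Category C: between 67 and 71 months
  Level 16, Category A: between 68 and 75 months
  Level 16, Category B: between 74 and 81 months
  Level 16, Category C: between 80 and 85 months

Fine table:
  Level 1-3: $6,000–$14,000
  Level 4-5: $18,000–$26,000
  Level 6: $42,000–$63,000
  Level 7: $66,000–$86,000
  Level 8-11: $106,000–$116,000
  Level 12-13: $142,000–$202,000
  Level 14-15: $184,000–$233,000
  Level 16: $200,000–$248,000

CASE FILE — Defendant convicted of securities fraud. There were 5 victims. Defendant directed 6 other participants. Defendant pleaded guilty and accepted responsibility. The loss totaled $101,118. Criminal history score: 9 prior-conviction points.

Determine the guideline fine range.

Base offense level for securities fraud: 2.
§1 applies (level before this adjustment is 2 < 15, so +2): 2 + 2 = 4.
§2 applies: 4 + 3 = 7.
§4 applies: 7 + 1 = 8.
§5 applies: 8 − 2 = 6.
Final offense level: 6.
Level 6 falls in the 6 band.
Fine table: Level 6 → $42,000–$63,000.

$42,000–$63,000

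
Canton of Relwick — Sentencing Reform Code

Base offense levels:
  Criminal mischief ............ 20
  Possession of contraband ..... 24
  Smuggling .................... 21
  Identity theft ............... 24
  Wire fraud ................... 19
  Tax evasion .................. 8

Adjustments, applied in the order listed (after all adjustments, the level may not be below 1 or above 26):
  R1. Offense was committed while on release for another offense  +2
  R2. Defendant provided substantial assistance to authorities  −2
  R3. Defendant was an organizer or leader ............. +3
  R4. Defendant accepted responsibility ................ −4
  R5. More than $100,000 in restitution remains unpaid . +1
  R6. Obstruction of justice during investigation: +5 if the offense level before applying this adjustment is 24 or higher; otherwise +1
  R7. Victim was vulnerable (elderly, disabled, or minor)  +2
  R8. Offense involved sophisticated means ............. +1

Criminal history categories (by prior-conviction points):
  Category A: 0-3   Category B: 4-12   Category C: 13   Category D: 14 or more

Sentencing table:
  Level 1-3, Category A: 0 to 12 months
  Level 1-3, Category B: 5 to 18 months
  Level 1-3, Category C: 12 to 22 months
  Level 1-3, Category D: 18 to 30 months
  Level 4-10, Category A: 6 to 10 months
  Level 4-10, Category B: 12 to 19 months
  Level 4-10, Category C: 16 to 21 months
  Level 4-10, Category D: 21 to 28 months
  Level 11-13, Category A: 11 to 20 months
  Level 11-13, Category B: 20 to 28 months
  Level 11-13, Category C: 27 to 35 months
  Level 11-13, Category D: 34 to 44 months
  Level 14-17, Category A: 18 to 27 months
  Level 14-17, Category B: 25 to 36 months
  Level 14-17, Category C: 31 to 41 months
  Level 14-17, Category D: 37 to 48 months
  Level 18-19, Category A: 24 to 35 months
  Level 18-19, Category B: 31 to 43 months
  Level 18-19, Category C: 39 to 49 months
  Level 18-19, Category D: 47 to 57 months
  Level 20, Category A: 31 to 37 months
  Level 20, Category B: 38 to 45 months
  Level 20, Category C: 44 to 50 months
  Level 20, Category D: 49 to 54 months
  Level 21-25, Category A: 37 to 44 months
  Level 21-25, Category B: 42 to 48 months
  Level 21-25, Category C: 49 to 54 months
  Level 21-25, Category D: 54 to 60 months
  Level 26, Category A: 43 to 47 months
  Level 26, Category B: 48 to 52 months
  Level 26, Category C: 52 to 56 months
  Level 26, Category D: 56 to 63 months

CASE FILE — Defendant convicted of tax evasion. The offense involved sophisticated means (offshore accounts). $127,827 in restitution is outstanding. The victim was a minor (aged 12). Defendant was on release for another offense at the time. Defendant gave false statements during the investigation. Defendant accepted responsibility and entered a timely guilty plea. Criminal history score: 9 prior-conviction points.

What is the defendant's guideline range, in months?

Base offense level for tax evasion: 8.
R1 applies: 8 + 2 = 10.
R2 does not apply.
R4 applies: 10 − 4 = 6.
R5 applies: 6 + 1 = 7.
R6 applies (level before this adjustment is 7 < 24, so +1): 7 + 1 = 8.
R7 applies: 8 + 2 = 10.
R8 applies: 10 + 1 = 11.
Final offense level: 11.
Criminal history: 9 prior points → Category B (4-12).
Level 11 falls in the 11-13 band.
Grid: Level 11-13 × Category B = 20-28 months.

20-28 months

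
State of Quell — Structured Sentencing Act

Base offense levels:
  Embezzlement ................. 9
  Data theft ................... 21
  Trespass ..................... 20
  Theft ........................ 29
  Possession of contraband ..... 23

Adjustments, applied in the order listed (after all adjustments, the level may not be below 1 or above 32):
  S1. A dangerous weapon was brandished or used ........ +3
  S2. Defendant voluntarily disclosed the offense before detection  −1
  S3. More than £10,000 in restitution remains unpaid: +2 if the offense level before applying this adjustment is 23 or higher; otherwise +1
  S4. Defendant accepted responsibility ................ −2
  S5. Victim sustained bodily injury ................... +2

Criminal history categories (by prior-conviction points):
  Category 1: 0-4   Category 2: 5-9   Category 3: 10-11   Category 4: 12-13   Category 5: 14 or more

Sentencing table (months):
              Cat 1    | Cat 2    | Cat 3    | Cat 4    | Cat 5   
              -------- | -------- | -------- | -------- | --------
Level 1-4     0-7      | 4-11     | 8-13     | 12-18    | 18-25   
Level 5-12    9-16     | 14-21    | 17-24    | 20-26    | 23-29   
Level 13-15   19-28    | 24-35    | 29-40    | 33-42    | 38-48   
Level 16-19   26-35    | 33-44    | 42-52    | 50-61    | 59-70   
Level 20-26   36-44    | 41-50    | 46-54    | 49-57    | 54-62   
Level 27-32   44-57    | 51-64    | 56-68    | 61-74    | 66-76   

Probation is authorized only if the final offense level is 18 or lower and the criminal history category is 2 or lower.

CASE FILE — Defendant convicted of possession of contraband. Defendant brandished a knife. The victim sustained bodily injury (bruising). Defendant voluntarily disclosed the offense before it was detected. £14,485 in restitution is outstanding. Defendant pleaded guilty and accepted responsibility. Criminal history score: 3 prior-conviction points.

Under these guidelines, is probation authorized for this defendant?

No

Base offense level for possession of contraband: 23.
S1 applies: 23 + 3 = 26.
S2 applies: 26 − 1 = 25.
S3 applies (level before this adjustment is 25 ≥ 23, so +2): 25 + 2 = 27.
S4 applies: 27 − 2 = 25.
S5 applies: 25 + 2 = 27.
Final offense level: 27.
Criminal history: 3 prior points → Category 1 (0-4).
Level 27 falls in the 27-32 band.
Grid: Level 27-32 × Category 1 = 44-57 months.
Probation check: level 27 > 18 and category 1 ≤ 2 → not eligible.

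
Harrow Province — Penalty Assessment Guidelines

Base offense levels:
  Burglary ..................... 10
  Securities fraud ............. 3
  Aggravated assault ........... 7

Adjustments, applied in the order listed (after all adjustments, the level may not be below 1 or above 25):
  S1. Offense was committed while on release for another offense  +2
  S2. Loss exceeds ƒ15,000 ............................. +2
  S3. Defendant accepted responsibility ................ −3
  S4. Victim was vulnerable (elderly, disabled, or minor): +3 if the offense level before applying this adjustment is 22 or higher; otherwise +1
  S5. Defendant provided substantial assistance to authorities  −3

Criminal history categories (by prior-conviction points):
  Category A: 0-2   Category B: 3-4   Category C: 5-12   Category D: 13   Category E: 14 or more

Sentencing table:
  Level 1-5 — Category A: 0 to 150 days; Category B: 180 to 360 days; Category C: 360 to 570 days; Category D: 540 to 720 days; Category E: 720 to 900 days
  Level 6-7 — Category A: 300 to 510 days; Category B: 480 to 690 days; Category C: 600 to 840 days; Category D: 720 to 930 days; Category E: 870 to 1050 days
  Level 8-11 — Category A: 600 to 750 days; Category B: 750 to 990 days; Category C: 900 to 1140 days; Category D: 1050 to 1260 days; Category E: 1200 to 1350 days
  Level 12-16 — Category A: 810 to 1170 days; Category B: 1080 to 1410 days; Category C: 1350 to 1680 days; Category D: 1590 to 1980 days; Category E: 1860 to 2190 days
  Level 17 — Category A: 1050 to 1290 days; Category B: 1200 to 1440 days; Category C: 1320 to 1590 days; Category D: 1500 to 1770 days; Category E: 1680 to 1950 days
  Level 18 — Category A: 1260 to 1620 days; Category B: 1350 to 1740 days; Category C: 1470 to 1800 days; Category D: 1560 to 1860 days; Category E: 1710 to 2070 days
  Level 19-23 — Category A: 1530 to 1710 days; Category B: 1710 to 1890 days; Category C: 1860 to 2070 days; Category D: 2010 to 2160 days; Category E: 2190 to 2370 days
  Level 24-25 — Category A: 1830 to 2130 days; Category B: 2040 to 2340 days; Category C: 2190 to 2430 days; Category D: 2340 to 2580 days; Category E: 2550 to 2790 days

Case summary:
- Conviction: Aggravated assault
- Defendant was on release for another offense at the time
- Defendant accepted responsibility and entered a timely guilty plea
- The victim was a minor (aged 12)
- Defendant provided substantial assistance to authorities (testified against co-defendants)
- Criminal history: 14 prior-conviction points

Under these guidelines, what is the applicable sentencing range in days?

720-900 days

Base offense level for aggravated assault: 7.
S1 applies: 7 + 2 = 9.
S2 does not apply.
S3 applies: 9 − 3 = 6.
S4 applies (level before this adjustment is 6 < 22, so +1): 6 + 1 = 7.
S5 applies: 7 − 3 = 4.
Final offense level: 4.
Criminal history: 14 prior points → Category E (14+).
Level 4 falls in the 1-5 band.
Grid: Level 1-5 × Category E = 720-900 days.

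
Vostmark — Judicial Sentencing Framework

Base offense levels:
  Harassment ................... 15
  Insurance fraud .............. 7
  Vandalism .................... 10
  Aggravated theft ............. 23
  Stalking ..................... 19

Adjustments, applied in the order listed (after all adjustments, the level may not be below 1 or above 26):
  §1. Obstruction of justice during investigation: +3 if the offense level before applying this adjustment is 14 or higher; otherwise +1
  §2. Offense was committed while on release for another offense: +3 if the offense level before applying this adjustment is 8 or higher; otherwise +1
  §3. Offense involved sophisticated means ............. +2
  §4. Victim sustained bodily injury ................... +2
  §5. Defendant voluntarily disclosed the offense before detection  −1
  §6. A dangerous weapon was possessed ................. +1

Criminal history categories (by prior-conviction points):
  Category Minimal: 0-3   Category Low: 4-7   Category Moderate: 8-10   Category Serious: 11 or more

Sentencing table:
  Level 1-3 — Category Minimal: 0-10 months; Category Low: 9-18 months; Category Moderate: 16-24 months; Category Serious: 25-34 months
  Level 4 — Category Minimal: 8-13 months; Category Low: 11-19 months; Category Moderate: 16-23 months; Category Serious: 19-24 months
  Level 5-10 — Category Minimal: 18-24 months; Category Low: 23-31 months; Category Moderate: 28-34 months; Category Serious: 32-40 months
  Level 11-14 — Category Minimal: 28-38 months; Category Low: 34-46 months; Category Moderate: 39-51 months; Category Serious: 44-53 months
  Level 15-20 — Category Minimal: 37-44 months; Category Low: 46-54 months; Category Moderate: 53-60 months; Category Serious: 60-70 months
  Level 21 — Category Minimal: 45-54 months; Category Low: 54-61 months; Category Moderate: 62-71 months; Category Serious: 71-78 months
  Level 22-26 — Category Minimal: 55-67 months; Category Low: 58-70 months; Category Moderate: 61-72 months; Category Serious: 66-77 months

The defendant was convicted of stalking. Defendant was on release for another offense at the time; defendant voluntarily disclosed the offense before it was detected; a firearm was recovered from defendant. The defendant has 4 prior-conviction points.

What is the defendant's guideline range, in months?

Base offense level for stalking: 19.
§2 applies (level before this adjustment is 19 ≥ 8, so +3): 19 + 3 = 22.
§3 does not apply.
§4 does not apply.
§5 applies: 22 − 1 = 21.
§6 applies: 21 + 1 = 22.
Final offense level: 22.
Criminal history: 4 prior points → Category Low (4-7).
Level 22 falls in the 22-26 band.
Grid: Level 22-26 × Category Low = 58-70 months.

58-70 months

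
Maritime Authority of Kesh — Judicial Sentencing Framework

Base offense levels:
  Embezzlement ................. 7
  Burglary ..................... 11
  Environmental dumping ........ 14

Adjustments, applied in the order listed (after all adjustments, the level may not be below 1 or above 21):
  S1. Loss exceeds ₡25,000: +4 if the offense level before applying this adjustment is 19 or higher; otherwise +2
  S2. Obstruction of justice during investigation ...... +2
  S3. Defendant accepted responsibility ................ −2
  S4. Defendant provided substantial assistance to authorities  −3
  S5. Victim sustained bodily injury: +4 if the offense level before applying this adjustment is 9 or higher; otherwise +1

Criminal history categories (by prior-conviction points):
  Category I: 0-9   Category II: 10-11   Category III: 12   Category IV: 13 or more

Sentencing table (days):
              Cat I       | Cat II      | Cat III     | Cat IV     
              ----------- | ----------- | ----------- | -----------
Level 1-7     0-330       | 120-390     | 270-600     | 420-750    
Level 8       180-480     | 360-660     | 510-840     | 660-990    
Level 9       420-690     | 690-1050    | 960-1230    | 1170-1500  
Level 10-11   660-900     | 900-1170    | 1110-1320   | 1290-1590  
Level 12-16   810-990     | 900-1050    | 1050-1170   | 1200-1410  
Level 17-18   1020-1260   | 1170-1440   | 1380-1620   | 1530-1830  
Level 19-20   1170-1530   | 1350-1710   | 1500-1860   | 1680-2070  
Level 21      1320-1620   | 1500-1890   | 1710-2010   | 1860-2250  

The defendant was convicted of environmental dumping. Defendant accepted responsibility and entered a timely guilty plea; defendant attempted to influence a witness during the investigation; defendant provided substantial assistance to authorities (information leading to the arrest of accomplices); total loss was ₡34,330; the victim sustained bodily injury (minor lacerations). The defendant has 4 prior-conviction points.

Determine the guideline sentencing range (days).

Base offense level for environmental dumping: 14.
S1 applies (level before this adjustment is 14 < 19, so +2): 14 + 2 = 16.
S2 applies: 16 + 2 = 18.
S3 applies: 18 − 2 = 16.
S4 applies: 16 − 3 = 13.
S5 applies (level before this adjustment is 13 ≥ 9, so +4): 13 + 4 = 17.
Final offense level: 17.
Criminal history: 4 prior points → Category I (0-9).
Level 17 falls in the 17-18 band.
Grid: Level 17-18 × Category I = 1020-1260 days.

1020-1260 days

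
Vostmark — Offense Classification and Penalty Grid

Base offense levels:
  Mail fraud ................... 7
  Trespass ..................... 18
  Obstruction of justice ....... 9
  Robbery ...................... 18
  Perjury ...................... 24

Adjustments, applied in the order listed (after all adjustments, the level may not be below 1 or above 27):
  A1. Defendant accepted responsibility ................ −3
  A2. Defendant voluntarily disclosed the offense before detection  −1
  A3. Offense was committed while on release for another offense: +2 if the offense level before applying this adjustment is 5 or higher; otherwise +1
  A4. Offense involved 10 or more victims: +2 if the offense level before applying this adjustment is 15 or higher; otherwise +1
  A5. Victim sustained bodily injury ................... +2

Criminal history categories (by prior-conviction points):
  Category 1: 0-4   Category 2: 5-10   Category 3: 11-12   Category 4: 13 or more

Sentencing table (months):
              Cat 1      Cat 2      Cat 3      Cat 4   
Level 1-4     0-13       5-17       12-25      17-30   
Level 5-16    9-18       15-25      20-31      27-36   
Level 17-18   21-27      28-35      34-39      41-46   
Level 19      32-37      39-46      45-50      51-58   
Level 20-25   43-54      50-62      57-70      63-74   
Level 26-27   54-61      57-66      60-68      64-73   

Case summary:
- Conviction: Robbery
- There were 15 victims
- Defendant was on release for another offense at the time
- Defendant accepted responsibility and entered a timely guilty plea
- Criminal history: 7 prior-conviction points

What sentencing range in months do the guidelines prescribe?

39-46 months

Base offense level for robbery: 18.
A1 applies: 18 − 3 = 15.
A2 does not apply.
A3 applies (level before this adjustment is 15 ≥ 5, so +2): 15 + 2 = 17.
A4 applies (level before this adjustment is 17 ≥ 15, so +2): 17 + 2 = 19.
A5 does not apply.
Final offense level: 19.
Criminal history: 7 prior points → Category 2 (5-10).
Level 19 falls in the 19 band.
Grid: Level 19 × Category 2 = 39-46 months.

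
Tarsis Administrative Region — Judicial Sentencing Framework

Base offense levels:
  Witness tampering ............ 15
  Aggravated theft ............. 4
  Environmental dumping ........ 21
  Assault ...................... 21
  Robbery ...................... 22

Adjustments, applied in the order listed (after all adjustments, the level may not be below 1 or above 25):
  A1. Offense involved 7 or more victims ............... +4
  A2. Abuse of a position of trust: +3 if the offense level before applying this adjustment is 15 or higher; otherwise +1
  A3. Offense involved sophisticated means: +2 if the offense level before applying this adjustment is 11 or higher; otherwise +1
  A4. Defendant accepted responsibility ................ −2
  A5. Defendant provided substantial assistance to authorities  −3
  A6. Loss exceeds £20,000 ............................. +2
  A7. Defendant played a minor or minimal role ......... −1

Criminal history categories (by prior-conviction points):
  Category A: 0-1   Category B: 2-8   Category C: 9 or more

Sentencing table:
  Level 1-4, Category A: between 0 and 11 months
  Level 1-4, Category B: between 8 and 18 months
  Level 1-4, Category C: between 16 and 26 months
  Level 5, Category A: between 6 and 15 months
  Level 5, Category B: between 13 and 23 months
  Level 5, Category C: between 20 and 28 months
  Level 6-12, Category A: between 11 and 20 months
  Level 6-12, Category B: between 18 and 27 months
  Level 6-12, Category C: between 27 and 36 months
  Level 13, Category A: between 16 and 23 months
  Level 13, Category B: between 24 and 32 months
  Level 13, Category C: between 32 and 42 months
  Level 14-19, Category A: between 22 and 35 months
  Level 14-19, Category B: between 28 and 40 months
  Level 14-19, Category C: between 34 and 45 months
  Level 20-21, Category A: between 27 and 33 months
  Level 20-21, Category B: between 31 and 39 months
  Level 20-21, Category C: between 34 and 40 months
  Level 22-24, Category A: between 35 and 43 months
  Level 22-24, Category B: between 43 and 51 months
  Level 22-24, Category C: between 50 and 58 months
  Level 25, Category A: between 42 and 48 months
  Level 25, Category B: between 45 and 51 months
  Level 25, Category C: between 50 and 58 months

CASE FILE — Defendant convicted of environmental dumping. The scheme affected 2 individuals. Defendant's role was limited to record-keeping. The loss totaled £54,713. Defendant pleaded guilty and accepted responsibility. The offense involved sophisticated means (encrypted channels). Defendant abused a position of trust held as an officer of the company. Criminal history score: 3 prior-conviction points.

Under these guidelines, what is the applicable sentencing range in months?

45-51 months

Base offense level for environmental dumping: 21.
A1 does not apply.
A2 applies (level before this adjustment is 21 ≥ 15, so +3): 21 + 3 = 24.
A3 applies (level before this adjustment is 24 ≥ 11, so +2): 24 + 2 = 26.
A4 applies: 26 − 2 = 24.
A6 applies: 24 + 2 = 26.
A7 applies: 26 − 1 = 25.
Final offense level: 25.
Criminal history: 3 prior points → Category B (2-8).
Level 25 falls in the 25 band.
Grid: Level 25 × Category B = 45-51 months.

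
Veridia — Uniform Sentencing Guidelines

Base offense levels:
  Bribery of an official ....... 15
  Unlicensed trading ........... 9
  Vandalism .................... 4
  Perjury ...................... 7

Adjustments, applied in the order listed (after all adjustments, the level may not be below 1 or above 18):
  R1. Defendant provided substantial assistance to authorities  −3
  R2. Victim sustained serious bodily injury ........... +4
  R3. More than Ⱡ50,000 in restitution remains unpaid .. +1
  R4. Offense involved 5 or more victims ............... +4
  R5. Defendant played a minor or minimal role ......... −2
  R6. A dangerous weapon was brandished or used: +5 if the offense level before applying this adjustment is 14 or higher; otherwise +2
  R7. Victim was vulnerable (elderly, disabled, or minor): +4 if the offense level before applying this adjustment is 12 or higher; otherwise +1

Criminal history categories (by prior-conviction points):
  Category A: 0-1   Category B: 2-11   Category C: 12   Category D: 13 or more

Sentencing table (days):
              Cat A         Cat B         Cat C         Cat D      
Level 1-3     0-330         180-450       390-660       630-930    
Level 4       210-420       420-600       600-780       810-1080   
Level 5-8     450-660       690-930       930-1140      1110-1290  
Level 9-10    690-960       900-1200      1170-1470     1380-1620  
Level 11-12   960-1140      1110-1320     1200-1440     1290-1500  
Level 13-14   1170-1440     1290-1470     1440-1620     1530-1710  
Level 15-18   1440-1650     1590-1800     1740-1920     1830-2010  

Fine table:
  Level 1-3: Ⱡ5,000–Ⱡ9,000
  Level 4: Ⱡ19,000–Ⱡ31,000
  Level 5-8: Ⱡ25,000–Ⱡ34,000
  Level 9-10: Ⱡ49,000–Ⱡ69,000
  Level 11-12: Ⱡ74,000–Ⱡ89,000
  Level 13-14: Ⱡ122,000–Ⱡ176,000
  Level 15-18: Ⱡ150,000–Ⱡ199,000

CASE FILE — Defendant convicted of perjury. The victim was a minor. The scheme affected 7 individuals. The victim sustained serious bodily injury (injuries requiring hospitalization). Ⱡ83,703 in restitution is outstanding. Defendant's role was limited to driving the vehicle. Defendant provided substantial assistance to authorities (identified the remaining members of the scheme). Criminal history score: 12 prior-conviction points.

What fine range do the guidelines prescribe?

Ⱡ74,000–Ⱡ89,000

Base offense level for perjury: 7.
R1 applies: 7 − 3 = 4.
R2 applies: 4 + 4 = 8.
R3 applies: 8 + 1 = 9.
R4 applies: 9 + 4 = 13.
R5 applies: 13 − 2 = 11.
R7 applies (level before this adjustment is 11 < 12, so +1): 11 + 1 = 12.
Final offense level: 12.
Level 12 falls in the 11-12 band.
Fine table: Level 11-12 → Ⱡ74,000–Ⱡ89,000.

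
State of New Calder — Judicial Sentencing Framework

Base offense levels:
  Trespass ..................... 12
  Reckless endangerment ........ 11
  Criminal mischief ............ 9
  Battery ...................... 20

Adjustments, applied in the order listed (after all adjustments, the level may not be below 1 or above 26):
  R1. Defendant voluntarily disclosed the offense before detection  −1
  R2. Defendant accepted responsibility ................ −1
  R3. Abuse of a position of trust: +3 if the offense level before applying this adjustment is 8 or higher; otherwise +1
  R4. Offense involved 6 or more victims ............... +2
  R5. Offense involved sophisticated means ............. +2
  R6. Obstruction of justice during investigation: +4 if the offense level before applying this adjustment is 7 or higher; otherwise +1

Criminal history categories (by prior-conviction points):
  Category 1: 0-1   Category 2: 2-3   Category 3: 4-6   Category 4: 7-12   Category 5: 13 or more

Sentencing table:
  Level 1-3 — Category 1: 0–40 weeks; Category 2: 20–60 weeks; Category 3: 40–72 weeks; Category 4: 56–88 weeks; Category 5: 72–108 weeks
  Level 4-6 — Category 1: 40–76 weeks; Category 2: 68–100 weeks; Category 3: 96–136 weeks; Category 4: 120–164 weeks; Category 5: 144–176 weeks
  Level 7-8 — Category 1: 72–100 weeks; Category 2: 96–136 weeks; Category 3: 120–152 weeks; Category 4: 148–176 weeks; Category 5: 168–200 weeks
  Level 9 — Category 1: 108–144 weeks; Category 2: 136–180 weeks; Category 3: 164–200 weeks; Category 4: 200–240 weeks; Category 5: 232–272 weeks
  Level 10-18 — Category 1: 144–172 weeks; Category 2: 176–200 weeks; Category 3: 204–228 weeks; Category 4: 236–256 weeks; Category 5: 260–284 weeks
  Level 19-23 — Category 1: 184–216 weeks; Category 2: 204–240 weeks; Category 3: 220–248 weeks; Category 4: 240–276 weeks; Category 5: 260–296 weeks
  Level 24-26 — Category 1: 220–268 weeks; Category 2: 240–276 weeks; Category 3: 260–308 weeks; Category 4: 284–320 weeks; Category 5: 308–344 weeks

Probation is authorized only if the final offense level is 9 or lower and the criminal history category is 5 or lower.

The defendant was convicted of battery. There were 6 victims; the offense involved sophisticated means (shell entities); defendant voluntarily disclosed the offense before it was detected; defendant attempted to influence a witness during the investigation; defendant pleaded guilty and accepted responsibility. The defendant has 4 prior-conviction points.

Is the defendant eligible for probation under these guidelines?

Base offense level for battery: 20.
R1 applies: 20 − 1 = 19.
R2 applies: 19 − 1 = 18.
R3 does not apply.
R4 applies: 18 + 2 = 20.
R5 applies: 20 + 2 = 22.
R6 applies (level before this adjustment is 22 ≥ 7, so +4): 22 + 4 = 26.
Final offense level: 26.
Criminal history: 4 prior points → Category 3 (4-6).
Level 26 falls in the 24-26 band.
Grid: Level 24-26 × Category 3 = 260-308 weeks.
Probation check: level 26 > 9 and category 3 ≤ 5 → not eligible.

No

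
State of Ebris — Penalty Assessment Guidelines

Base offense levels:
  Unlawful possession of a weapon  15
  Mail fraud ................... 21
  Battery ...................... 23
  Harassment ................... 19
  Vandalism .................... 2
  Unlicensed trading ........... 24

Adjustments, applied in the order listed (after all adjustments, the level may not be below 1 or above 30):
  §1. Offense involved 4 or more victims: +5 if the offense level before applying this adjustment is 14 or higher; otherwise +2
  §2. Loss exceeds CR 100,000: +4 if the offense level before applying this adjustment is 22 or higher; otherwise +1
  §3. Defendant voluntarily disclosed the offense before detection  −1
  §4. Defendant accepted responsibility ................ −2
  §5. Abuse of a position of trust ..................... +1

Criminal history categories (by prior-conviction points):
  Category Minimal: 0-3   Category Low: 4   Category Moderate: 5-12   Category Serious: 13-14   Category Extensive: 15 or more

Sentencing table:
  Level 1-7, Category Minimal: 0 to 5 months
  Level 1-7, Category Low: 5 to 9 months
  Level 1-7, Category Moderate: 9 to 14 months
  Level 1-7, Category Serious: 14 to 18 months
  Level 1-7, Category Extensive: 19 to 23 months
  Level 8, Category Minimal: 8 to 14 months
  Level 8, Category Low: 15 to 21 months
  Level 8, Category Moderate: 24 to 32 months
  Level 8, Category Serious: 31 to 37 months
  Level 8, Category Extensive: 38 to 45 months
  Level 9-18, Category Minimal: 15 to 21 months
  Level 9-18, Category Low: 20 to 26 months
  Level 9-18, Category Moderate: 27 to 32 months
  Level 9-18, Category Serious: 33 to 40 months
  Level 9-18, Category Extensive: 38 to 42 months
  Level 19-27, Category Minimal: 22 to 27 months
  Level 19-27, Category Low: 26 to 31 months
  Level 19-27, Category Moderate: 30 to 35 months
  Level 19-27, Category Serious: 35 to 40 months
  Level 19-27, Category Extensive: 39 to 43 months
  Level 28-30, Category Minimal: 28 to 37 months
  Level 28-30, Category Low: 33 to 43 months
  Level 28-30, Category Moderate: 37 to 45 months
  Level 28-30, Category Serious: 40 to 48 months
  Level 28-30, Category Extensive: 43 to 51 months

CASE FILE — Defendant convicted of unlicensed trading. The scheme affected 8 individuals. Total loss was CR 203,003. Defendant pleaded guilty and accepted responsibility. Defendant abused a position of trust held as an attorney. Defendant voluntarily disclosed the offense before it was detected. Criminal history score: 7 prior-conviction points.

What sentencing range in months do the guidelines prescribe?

Base offense level for unlicensed trading: 24.
§1 applies (level before this adjustment is 24 ≥ 14, so +5): 24 + 5 = 29.
§2 applies (level before this adjustment is 29 ≥ 22, so +4): 29 + 4 = 33.
§3 applies: 33 − 1 = 32.
§4 applies: 32 − 2 = 30.
§5 applies: 30 + 1 = 31.
Level 31 exceeds the maximum of 30; capped at 30.
Final offense level: 30.
Criminal history: 7 prior points → Category Moderate (5-12).
Level 30 falls in the 28-30 band.
Grid: Level 28-30 × Category Moderate = 37-45 months.

37-45 months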